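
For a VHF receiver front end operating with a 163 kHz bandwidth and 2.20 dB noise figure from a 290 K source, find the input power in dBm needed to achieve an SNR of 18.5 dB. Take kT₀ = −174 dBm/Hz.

Sensitivity = −174 + 10 log₁₀(B) + NF + SNR_min
= −174 + 52.12 + 2.20 + 18.5
= −101.18 dBm → −101.2 dBm

−101.2 dBm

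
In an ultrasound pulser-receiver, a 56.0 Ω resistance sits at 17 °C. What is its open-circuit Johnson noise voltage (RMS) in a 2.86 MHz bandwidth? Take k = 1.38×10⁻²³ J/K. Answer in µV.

T = 17 °C + 273.15 = 290.15 K
V_n = √(4kTRB)
4kTRB = 4 × 1.38×10⁻²³ × 290.15 × 5.60×10¹ × 2.86×10⁶ = 2.57×10⁻¹² V²
V_n = √(2.57×10⁻¹²) = 1.60×10⁻⁶ V = 1.60 µV

1.60 µV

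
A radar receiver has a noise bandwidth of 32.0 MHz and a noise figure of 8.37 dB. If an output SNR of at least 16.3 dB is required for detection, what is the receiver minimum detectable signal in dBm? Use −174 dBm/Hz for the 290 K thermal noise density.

Sensitivity = −174 + 10 log₁₀(B) + NF + SNR_min
= −174 + 75.05 + 8.37 + 16.3
= −74.28 dBm → −74.3 dBm

−74.3 dBm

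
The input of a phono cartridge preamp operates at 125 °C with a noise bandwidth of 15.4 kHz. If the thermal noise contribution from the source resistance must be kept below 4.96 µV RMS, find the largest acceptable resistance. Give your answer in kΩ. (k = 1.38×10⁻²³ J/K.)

72.7 kΩ

T = 125 °C + 273.15 = 398.15 K
Johnson–Nyquist: V_n = √(4kTRB) ⇒ R = V_n² / (4kTB)
4kTB = 4 × 1.38×10⁻²³ × 398.15 × 1.54×10⁴ = 3.38×10⁻¹⁶
R = (4.96×10⁻⁶)² / 3.38×10⁻¹⁶ = 7.27×10⁴ Ω = 72.7 kΩ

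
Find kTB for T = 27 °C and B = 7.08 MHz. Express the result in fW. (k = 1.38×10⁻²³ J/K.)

29.3 fW

T = 27 °C + 273.15 = 300.15 K
P_n = kTB = 1.38×10⁻²³ × 300.15 × 7.08×10⁶ = 2.93×10⁻¹⁴ W = 29.3 fW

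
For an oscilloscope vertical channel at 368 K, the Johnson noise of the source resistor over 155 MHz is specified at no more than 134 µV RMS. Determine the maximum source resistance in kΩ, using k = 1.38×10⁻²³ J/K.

5.70 kΩ

Johnson–Nyquist: V_n = √(4kTRB) ⇒ R = V_n² / (4kTB)
4kTB = 4 × 1.38×10⁻²³ × 368 × 1.55×10⁸ = 3.15×10⁻¹²
R = (1.34×10⁻⁴)² / 3.15×10⁻¹² = 5.70×10³ Ω = 5.70 kΩ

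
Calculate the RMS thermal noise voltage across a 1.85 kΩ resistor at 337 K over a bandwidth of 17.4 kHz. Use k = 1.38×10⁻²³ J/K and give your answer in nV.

774 nV

V_n = √(4kTRB)
4kTRB = 4 × 1.38×10⁻²³ × 337 × 1.85×10³ × 1.74×10⁴ = 5.99×10⁻¹³ V²
V_n = √(5.99×10⁻¹³) = 7.74×10⁻⁷ V = 774 nV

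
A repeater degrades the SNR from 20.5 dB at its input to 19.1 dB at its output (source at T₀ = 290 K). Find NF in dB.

NF (dB) = SNR_in(dB) − SNR_out(dB) when the source is at T₀
NF = 20.5 − 19.1 = 1.4 dB

1.4 dB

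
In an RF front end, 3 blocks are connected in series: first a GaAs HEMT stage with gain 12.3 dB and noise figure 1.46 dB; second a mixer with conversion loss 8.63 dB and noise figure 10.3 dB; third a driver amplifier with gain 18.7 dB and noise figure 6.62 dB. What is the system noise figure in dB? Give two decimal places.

Convert to linear (a loss of L dB is a gain of −L dB): F_i = 10^(NF_i/10), G_i = 10^(G_i,dB/10)
  Stage 1: F_1 = 10^(1.46/10) = 1.400, G_1 = 10^(12.3/10) = 16.98
  Stage 2: F_2 = 10^(10.3/10) = 10.72, G_2 = 10^(−8.63/10) = 0.1371
  Stage 3: F_3 = 10^(6.62/10) = 4.592, G_3 = 10^(18.7/10) = 74.13
Friis cascade:
  F = 1.400 + (10.72 − 1)/16.98 + (4.592 − 1)/2.328 = 3.515
NF = 10 log₁₀(3.515) = 5.46 dB

5.46 dB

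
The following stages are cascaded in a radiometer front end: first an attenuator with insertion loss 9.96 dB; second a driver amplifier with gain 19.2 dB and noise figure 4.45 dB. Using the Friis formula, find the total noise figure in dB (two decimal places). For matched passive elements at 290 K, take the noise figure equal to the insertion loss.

14.41 dB

Convert to linear (a loss of L dB is a gain of −L dB): F_i = 10^(NF_i/10), G_i = 10^(G_i,dB/10)
  Stage 1: F_1 = 10^(9.96/10) = 9.908, G_1 = 10^(−9.96/10) = 0.1009
  Stage 2: F_2 = 10^(4.45/10) = 2.786, G_2 = 10^(19.2/10) = 83.18
Friis cascade:
  F = 9.908 + (2.786 − 1)/0.1009 = 27.61
NF = 10 log₁₀(27.61) = 14.41 dB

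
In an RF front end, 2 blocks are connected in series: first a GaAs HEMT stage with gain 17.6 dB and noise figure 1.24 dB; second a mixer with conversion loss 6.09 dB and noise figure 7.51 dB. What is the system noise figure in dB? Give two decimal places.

1.50 dB

Convert to linear (a loss of L dB is a gain of −L dB): F_i = 10^(NF_i/10), G_i = 10^(G_i,dB/10)
  Stage 1: F_1 = 10^(1.24/10) = 1.330, G_1 = 10^(17.6/10) = 57.54
  Stage 2: F_2 = 10^(7.51/10) = 5.636, G_2 = 10^(−6.09/10) = 0.2460
Friis cascade:
  F = 1.330 + (5.636 − 1)/57.54 = 1.411
NF = 10 log₁₀(1.411) = 1.50 dB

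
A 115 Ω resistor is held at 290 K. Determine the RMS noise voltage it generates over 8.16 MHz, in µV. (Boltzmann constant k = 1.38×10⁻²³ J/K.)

3.88 µV

V_n = √(4kTRB)
4kTRB = 4 × 1.38×10⁻²³ × 290 × 1.15×10² × 8.16×10⁶ = 1.50×10⁻¹¹ V²
V_n = √(1.50×10⁻¹¹) = 3.88×10⁻⁶ V = 3.88 µV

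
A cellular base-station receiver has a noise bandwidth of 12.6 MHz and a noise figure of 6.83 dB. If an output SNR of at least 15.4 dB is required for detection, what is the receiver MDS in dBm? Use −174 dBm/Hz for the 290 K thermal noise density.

Sensitivity = −174 + 10 log₁₀(B) + NF + SNR_min
= −174 + 71 + 6.83 + 15.4
= −80.77 dBm → −80.8 dBm

−80.8 dBm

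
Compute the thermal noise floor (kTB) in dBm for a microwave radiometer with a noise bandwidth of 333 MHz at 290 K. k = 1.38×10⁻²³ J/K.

P_n = kTB = 1.38×10⁻²³ × 290 × 3.33×10⁸ = 1.33×10⁻¹² W
In dBm: 10 log₁₀(1.33×10⁻¹² / 10⁻³) = −88.8 dBm

−88.8 dBm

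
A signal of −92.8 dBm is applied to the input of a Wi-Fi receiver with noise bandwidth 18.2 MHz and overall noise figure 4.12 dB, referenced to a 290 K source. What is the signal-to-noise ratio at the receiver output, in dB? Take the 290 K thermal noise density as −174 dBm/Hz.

Noise floor: N = −174 + 10 log₁₀(B) + NF
10 log₁₀(1.82×10⁷) = 72.6 dB
N = −174 + 72.6 + 4.12 = −97.28 dBm
SNR = P_sig − N = −92.8 − (−97.28) = 4.48 dB → 4.5 dB

4.5 dB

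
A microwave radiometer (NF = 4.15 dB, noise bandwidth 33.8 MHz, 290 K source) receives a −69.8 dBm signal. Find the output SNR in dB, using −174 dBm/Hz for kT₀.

24.8 dB

Noise floor: N = −174 + 10 log₁₀(B) + NF
10 log₁₀(3.38×10⁷) = 75.29 dB
N = −174 + 75.29 + 4.15 = −94.56 dBm
SNR = P_sig − N = −69.8 − (−94.56) = 24.76 dB → 24.8 dB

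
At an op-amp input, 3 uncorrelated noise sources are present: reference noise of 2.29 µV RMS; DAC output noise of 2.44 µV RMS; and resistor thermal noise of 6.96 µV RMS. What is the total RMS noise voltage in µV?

Uncorrelated sources add in power (mean-square): V_tot = √(ΣV_i²)
V_tot = √[(2.29×10⁻⁶)² + (2.44×10⁻⁶)² + (6.96×10⁻⁶)²] = 7.72×10⁻⁶ V = 7.72 µV

7.72 µV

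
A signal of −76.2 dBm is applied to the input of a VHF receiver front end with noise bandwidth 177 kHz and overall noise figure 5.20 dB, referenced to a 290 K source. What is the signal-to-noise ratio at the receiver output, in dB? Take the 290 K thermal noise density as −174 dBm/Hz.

Noise floor: N = −174 + 10 log₁₀(B) + NF
10 log₁₀(1.77×10⁵) = 52.48 dB
N = −174 + 52.48 + 5.20 = −116.32 dBm
SNR = P_sig − N = −76.2 − (−116.32) = 40.12 dB → 40.1 dB

40.1 dB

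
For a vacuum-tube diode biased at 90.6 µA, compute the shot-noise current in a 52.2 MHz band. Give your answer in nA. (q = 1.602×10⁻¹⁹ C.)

38.9 nA

I_n = √(2qI·B)
2qI·B = 2 × 1.602×10⁻¹⁹ × 9.06×10⁻⁵ × 5.22×10⁷ = 1.52×10⁻¹⁵ A²
I_n = √(1.52×10⁻¹⁵) = 3.89×10⁻⁸ A = 38.9 nA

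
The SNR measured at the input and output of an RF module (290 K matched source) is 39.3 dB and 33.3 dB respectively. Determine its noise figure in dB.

6.0 dB

NF (dB) = SNR_in(dB) − SNR_out(dB) when the source is at T₀
NF = 39.3 − 33.3 = 6.0 dB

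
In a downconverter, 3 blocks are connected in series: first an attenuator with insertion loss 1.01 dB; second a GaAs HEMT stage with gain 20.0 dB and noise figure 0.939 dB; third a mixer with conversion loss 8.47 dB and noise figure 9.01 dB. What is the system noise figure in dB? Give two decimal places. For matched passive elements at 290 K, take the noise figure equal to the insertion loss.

2.19 dB

Convert to linear (a loss of L dB is a gain of −L dB): F_i = 10^(NF_i/10), G_i = 10^(G_i,dB/10)
  Stage 1: F_1 = 10^(1.01/10) = 1.262, G_1 = 10^(−1.01/10) = 0.7925
  Stage 2: F_2 = 10^(0.939/10) = 1.241, G_2 = 10^(20.0/10) = 100.0
  Stage 3: F_3 = 10^(9.01/10) = 7.962, G_3 = 10^(−8.47/10) = 0.1422
Friis cascade:
  F = 1.262 + (1.241 − 1)/0.7925 + (7.962 − 1)/79.25 = 1.654
NF = 10 log₁₀(1.654) = 2.19 dB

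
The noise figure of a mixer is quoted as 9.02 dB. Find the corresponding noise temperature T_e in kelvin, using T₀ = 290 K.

F = 10^(9.02/10) = 7.97995
T_e = (F − 1)·T₀ = (7.97995 − 1) × 290 = 2024 K

2024 K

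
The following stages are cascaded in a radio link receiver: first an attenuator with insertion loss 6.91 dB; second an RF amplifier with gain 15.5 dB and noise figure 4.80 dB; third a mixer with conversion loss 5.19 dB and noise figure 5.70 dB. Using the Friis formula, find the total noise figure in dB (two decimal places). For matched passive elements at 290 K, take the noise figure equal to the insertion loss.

Convert to linear (a loss of L dB is a gain of −L dB): F_i = 10^(NF_i/10), G_i = 10^(G_i,dB/10)
  Stage 1: F_1 = 10^(6.91/10) = 4.909, G_1 = 10^(−6.91/10) = 0.2037
  Stage 2: F_2 = 10^(4.80/10) = 3.020, G_2 = 10^(15.5/10) = 35.48
  Stage 3: F_3 = 10^(5.70/10) = 3.715, G_3 = 10^(−5.19/10) = 0.3027
Friis cascade:
  F = 4.909 + (3.020 − 1)/0.2037 + (3.715 − 1)/7.228 = 15.20
NF = 10 log₁₀(15.20) = 11.82 dB

11.82 dB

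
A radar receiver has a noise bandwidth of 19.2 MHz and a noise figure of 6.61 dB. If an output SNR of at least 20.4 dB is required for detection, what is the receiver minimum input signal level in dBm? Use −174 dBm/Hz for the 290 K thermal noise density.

Sensitivity = −174 + 10 log₁₀(B) + NF + SNR_min
= −174 + 72.83 + 6.61 + 20.4
= −74.16 dBm → −74.2 dBm

−74.2 dBm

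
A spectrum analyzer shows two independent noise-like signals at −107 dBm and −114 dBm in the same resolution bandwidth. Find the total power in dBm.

Convert to linear, add, convert back:
P₁ = 2.00×10⁻¹⁴ W, P₂ = 3.98×10⁻¹⁵ W
P_tot = 2.39×10⁻¹⁴ W → 10 log₁₀(P_tot / 10⁻³) = −106.2 dBm

−106.2 dBm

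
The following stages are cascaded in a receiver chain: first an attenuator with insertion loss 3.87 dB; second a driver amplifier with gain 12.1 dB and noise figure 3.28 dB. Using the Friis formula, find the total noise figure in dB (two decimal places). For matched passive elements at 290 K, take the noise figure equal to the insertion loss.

Convert to linear (a loss of L dB is a gain of −L dB): F_i = 10^(NF_i/10), G_i = 10^(G_i,dB/10)
  Stage 1: F_1 = 10^(3.87/10) = 2.438, G_1 = 10^(−3.87/10) = 0.4102
  Stage 2: F_2 = 10^(3.28/10) = 2.128, G_2 = 10^(12.1/10) = 16.22
Friis cascade:
  F = 2.438 + (2.128 − 1)/0.4102 = 5.188
NF = 10 log₁₀(5.188) = 7.15 dB

7.15 dB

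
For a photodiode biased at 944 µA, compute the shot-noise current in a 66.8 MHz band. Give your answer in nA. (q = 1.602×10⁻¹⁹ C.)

I_n = √(2qI·B)
2qI·B = 2 × 1.602×10⁻¹⁹ × 9.44×10⁻⁴ × 6.68×10⁷ = 2.02×10⁻¹⁴ A²
I_n = √(2.02×10⁻¹⁴) = 1.42×10⁻⁷ A = 142 nA

142 nA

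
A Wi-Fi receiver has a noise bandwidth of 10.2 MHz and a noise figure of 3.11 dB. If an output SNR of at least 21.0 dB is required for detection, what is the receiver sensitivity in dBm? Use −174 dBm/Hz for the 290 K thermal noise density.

Sensitivity = −174 + 10 log₁₀(B) + NF + SNR_min
= −174 + 70.09 + 3.11 + 21.0
= −79.80 dBm → −79.8 dBm

−79.8 dBm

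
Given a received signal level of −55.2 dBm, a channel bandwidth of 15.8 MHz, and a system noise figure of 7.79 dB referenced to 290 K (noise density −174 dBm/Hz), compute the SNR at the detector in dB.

39.0 dB

Noise floor: N = −174 + 10 log₁₀(B) + NF
10 log₁₀(1.58×10⁷) = 71.99 dB
N = −174 + 71.99 + 7.79 = −94.22 dBm
SNR = P_sig − N = −55.2 − (−94.22) = 39.02 dB → 39.0 dB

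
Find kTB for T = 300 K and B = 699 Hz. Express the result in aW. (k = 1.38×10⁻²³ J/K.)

2.89 aW

P_n = kTB = 1.38×10⁻²³ × 300 × 6.99×10² = 2.89×10⁻¹⁸ W = 2.89 aW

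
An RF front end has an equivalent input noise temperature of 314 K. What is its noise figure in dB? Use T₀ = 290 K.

3.19 dB

F = 1 + T_e/T₀ = 1 + 314/290 = 2.08276
NF = 10 log₁₀(2.08276) = 3.19 dB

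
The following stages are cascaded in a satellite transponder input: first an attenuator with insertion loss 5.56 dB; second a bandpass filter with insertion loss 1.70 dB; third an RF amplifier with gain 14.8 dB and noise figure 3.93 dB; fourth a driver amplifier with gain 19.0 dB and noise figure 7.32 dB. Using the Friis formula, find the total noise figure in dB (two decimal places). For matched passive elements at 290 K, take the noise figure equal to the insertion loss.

Convert to linear (a loss of L dB is a gain of −L dB): F_i = 10^(NF_i/10), G_i = 10^(G_i,dB/10)
  Stage 1: F_1 = 10^(5.56/10) = 3.597, G_1 = 10^(−5.56/10) = 0.2780
  Stage 2: F_2 = 10^(1.70/10) = 1.479, G_2 = 10^(−1.70/10) = 0.6761
  Stage 3: F_3 = 10^(3.93/10) = 2.472, G_3 = 10^(14.8/10) = 30.20
  Stage 4: F_4 = 10^(7.32/10) = 5.395, G_4 = 10^(19.0/10) = 79.43
Friis cascade:
  F = 3.597 + (1.479 − 1)/0.2780 + (2.472 − 1)/0.1879 + (5.395 − 1)/5.675 = 13.93
NF = 10 log₁₀(13.93) = 11.44 dB

11.44 dB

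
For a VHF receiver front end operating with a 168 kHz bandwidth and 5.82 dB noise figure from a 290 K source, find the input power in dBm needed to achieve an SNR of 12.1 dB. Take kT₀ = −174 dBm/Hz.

Sensitivity = −174 + 10 log₁₀(B) + NF + SNR_min
= −174 + 52.25 + 5.82 + 12.1
= −103.83 dBm → −103.8 dBm

−103.8 dBm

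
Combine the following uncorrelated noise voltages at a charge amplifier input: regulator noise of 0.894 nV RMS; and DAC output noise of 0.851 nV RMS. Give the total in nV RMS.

1.23 nV

Uncorrelated sources add in power (mean-square): V_tot = √(ΣV_i²)
V_tot = √[(8.94×10⁻¹⁰)² + (8.51×10⁻¹⁰)²] = 1.23×10⁻⁹ V = 1.23 nV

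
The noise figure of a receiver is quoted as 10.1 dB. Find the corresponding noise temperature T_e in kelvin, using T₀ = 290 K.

2678 K

F = 10^(10.1/10) = 10.2329
T_e = (F − 1)·T₀ = (10.2329 − 1) × 290 = 2678 K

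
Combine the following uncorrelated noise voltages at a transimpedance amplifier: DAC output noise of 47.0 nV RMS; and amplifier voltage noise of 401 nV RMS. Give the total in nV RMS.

404 nV

Uncorrelated sources add in power (mean-square): V_tot = √(ΣV_i²)
V_tot = √[(4.70×10⁻⁸)² + (4.01×10⁻⁷)²] = 4.04×10⁻⁷ V = 404 nV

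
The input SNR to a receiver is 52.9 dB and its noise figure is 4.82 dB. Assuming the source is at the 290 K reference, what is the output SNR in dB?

By definition F = SNR_in/SNR_out, so in dB: SNR_out = SNR_in − NF
SNR_out = 52.9 − 4.82 = 48.08 dB

48.08 dB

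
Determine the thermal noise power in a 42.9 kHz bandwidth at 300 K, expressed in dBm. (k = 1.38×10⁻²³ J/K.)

P_n = kTB = 1.38×10⁻²³ × 300 × 4.29×10⁴ = 1.78×10⁻¹⁶ W
In dBm: 10 log₁₀(1.78×10⁻¹⁶ / 10⁻³) = −127.5 dBm

−127.5 dBm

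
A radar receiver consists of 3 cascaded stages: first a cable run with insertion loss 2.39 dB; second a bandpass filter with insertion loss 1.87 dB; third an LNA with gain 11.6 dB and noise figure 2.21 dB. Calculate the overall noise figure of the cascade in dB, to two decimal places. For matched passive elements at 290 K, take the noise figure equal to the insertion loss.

Convert to linear (a loss of L dB is a gain of −L dB): F_i = 10^(NF_i/10), G_i = 10^(G_i,dB/10)
  Stage 1: F_1 = 10^(2.39/10) = 1.734, G_1 = 10^(−2.39/10) = 0.5768
  Stage 2: F_2 = 10^(1.87/10) = 1.538, G_2 = 10^(−1.87/10) = 0.6501
  Stage 3: F_3 = 10^(2.21/10) = 1.663, G_3 = 10^(11.6/10) = 14.45
Friis cascade:
  F = 1.734 + (1.538 − 1)/0.5768 + (1.663 − 1)/0.3750 = 4.436
NF = 10 log₁₀(4.436) = 6.47 dB

6.47 dB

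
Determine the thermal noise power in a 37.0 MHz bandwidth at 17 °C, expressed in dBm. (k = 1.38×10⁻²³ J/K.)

−98.3 dBm

T = 17 °C + 273.15 = 290.15 K
P_n = kTB = 1.38×10⁻²³ × 290.15 × 3.70×10⁷ = 1.48×10⁻¹³ W
In dBm: 10 log₁₀(1.48×10⁻¹³ / 10⁻³) = −98.3 dBm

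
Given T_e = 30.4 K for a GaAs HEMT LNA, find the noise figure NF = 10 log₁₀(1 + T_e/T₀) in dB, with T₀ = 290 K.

0.433 dB

F = 1 + T_e/T₀ = 1 + 30.4/290 = 1.10483
NF = 10 log₁₀(1.10483) = 0.433 dB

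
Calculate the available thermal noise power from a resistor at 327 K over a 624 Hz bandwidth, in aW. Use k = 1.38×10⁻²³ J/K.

2.82 aW

P_n = kTB = 1.38×10⁻²³ × 327 × 6.24×10² = 2.82×10⁻¹⁸ W = 2.82 aW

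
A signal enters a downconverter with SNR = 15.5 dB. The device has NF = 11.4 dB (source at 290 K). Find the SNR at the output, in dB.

By definition F = SNR_in/SNR_out, so in dB: SNR_out = SNR_in − NF
SNR_out = 15.5 − 11.4 = 4.1 dB

4.1 dB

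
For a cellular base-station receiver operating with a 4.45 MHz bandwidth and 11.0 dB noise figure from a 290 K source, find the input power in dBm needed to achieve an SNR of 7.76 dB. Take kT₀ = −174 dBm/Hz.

Sensitivity = −174 + 10 log₁₀(B) + NF + SNR_min
= −174 + 66.48 + 11.0 + 7.76
= −88.76 dBm → −88.8 dBm

−88.8 dBm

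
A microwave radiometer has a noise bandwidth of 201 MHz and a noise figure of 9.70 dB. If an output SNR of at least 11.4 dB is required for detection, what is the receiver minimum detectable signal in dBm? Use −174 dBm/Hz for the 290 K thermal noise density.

Sensitivity = −174 + 10 log₁₀(B) + NF + SNR_min
= −174 + 83.03 + 9.70 + 11.4
= −69.87 dBm → −69.9 dBm

−69.9 dBm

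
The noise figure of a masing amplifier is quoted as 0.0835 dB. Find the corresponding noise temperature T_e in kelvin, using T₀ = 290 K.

F = 10^(0.0835/10) = 1.01941
T_e = (F − 1)·T₀ = (1.01941 − 1) × 290 = 5.63 K

5.63 K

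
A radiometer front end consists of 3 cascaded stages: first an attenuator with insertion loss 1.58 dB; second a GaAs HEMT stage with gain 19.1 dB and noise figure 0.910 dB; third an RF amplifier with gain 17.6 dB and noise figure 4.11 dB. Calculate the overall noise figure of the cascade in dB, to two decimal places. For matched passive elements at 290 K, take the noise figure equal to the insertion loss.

2.56 dB

Convert to linear (a loss of L dB is a gain of −L dB): F_i = 10^(NF_i/10), G_i = 10^(G_i,dB/10)
  Stage 1: F_1 = 10^(1.58/10) = 1.439, G_1 = 10^(−1.58/10) = 0.6950
  Stage 2: F_2 = 10^(0.910/10) = 1.233, G_2 = 10^(19.1/10) = 81.28
  Stage 3: F_3 = 10^(4.11/10) = 2.576, G_3 = 10^(17.6/10) = 57.54
Friis cascade:
  F = 1.439 + (1.233 − 1)/0.6950 + (2.576 − 1)/56.49 = 1.802
NF = 10 log₁₀(1.802) = 2.56 dB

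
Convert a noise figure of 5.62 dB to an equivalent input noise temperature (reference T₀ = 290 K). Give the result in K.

F = 10^(5.62/10) = 3.64754
T_e = (F − 1)·T₀ = (3.64754 − 1) × 290 = 768 K

768 K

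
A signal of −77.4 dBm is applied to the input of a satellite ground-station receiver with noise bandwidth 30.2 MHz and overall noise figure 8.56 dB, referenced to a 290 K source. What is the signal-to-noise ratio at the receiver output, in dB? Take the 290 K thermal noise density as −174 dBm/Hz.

13.2 dB

Noise floor: N = −174 + 10 log₁₀(B) + NF
10 log₁₀(3.02×10⁷) = 74.8 dB
N = −174 + 74.8 + 8.56 = −90.64 dBm
SNR = P_sig − N = −77.4 − (−90.64) = 13.24 dB → 13.2 dB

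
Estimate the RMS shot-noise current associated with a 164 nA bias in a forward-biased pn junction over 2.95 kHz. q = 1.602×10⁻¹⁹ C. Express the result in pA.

12.5 pA

I_n = √(2qI·B)
2qI·B = 2 × 1.602×10⁻¹⁹ × 1.64×10⁻⁷ × 2.95×10³ = 1.55×10⁻²² A²
I_n = √(1.55×10⁻²²) = 1.25×10⁻¹¹ A = 12.5 pA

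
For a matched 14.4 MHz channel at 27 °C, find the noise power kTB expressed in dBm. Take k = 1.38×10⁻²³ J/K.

−102.2 dBm

T = 27 °C + 273.15 = 300.15 K
P_n = kTB = 1.38×10⁻²³ × 300.15 × 1.44×10⁷ = 5.96×10⁻¹⁴ W
In dBm: 10 log₁₀(5.96×10⁻¹⁴ / 10⁻³) = −102.2 dBm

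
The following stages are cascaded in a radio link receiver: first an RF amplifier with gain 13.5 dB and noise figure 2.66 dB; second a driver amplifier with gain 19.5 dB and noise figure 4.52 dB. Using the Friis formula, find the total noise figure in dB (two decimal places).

2.85 dB

Convert to linear (a loss of L dB is a gain of −L dB): F_i = 10^(NF_i/10), G_i = 10^(G_i,dB/10)
  Stage 1: F_1 = 10^(2.66/10) = 1.845, G_1 = 10^(13.5/10) = 22.39
  Stage 2: F_2 = 10^(4.52/10) = 2.831, G_2 = 10^(19.5/10) = 89.13
Friis cascade:
  F = 1.845 + (2.831 − 1)/22.39 = 1.927
NF = 10 log₁₀(1.927) = 2.85 dB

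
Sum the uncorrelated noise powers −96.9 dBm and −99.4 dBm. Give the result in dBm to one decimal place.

−95.0 dBm

Convert to linear, add, convert back:
P₁ = 2.04×10⁻¹³ W, P₂ = 1.15×10⁻¹³ W
P_tot = 3.19×10⁻¹³ W → 10 log₁₀(P_tot / 10⁻³) = −95.0 dBm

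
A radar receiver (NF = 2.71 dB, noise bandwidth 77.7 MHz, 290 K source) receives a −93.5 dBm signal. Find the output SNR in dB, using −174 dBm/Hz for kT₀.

−1.1 dB

Noise floor: N = −174 + 10 log₁₀(B) + NF
10 log₁₀(7.77×10⁷) = 78.9 dB
N = −174 + 78.9 + 2.71 = −92.39 dBm
SNR = P_sig − N = −93.5 − (−92.39) = −1.11 dB → −1.1 dB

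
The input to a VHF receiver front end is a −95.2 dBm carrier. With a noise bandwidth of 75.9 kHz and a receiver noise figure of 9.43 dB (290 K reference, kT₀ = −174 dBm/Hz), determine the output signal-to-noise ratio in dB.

Noise floor: N = −174 + 10 log₁₀(B) + NF
10 log₁₀(7.59×10⁴) = 48.8 dB
N = −174 + 48.8 + 9.43 = −115.77 dBm
SNR = P_sig − N = −95.2 − (−115.77) = 20.57 dB → 20.6 dB

20.6 dB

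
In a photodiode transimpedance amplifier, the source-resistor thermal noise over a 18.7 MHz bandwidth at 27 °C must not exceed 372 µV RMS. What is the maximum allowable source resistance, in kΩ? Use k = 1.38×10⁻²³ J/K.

447 kΩ

T = 27 °C + 273.15 = 300.15 K
Johnson–Nyquist: V_n = √(4kTRB) ⇒ R = V_n² / (4kTB)
4kTB = 4 × 1.38×10⁻²³ × 300.15 × 1.87×10⁷ = 3.10×10⁻¹³
R = (3.72×10⁻⁴)² / 3.10×10⁻¹³ = 4.47×10⁵ Ω = 447 kΩ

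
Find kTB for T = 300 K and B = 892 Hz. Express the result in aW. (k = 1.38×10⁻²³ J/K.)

3.69 aW

P_n = kTB = 1.38×10⁻²³ × 300 × 8.92×10² = 3.69×10⁻¹⁸ W = 3.69 aW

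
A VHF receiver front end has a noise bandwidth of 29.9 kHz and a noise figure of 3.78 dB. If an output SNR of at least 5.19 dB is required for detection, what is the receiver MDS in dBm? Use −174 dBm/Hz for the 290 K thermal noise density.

−120.3 dBm

Sensitivity = −174 + 10 log₁₀(B) + NF + SNR_min
= −174 + 44.76 + 3.78 + 5.19
= −120.27 dBm → −120.3 dBm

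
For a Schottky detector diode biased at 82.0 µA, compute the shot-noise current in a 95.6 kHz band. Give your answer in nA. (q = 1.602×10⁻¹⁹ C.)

1.58 nA

I_n = √(2qI·B)
2qI·B = 2 × 1.602×10⁻¹⁹ × 8.20×10⁻⁵ × 9.56×10⁴ = 2.51×10⁻¹⁸ A²
I_n = √(2.51×10⁻¹⁸) = 1.58×10⁻⁹ A = 1.58 nA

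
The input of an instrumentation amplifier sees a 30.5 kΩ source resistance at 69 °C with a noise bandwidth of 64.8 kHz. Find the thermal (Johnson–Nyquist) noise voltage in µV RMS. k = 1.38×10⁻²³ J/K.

T = 69 °C + 273.15 = 342.15 K
V_n = √(4kTRB)
4kTRB = 4 × 1.38×10⁻²³ × 342.15 × 3.05×10⁴ × 6.48×10⁴ = 3.73×10⁻¹¹ V²
V_n = √(3.73×10⁻¹¹) = 6.11×10⁻⁶ V = 6.11 µV

6.11 µV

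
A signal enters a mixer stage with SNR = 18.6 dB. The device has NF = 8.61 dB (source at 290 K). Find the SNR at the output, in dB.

9.99 dB

By definition F = SNR_in/SNR_out, so in dB: SNR_out = SNR_in − NF
SNR_out = 18.6 − 8.61 = 9.99 dB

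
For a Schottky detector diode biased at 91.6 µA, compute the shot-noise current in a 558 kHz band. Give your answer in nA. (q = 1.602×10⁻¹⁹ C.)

I_n = √(2qI·B)
2qI·B = 2 × 1.602×10⁻¹⁹ × 9.16×10⁻⁵ × 5.58×10⁵ = 1.64×10⁻¹⁷ A²
I_n = √(1.64×10⁻¹⁷) = 4.05×10⁻⁹ A = 4.05 nA

4.05 nA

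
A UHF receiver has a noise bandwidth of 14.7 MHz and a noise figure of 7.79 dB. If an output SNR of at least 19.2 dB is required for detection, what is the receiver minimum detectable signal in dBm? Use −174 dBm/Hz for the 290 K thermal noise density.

−75.3 dBm

Sensitivity = −174 + 10 log₁₀(B) + NF + SNR_min
= −174 + 71.67 + 7.79 + 19.2
= −75.34 dBm → −75.3 dBm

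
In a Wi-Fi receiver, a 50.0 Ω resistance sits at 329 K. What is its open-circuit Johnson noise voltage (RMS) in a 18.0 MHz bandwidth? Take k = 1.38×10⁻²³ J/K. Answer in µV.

4.04 µV

V_n = √(4kTRB)
4kTRB = 4 × 1.38×10⁻²³ × 329 × 5.00×10¹ × 1.80×10⁷ = 1.63×10⁻¹¹ V²
V_n = √(1.63×10⁻¹¹) = 4.04×10⁻⁶ V = 4.04 µV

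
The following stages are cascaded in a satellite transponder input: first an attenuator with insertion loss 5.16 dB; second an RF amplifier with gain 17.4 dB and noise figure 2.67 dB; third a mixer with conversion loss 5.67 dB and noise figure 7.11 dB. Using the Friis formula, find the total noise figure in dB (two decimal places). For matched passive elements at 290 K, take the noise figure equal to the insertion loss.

Convert to linear (a loss of L dB is a gain of −L dB): F_i = 10^(NF_i/10), G_i = 10^(G_i,dB/10)
  Stage 1: F_1 = 10^(5.16/10) = 3.281, G_1 = 10^(−5.16/10) = 0.3048
  Stage 2: F_2 = 10^(2.67/10) = 1.849, G_2 = 10^(17.4/10) = 54.95
  Stage 3: F_3 = 10^(7.11/10) = 5.140, G_3 = 10^(−5.67/10) = 0.2710
Friis cascade:
  F = 3.281 + (1.849 − 1)/0.3048 + (5.140 − 1)/16.75 = 6.315
NF = 10 log₁₀(6.315) = 8.00 dB

8.00 dB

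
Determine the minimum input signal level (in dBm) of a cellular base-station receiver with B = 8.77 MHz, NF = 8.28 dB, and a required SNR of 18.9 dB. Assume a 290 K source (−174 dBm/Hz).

−77.4 dBm

Sensitivity = −174 + 10 log₁₀(B) + NF + SNR_min
= −174 + 69.43 + 8.28 + 18.9
= −77.39 dBm → −77.4 dBm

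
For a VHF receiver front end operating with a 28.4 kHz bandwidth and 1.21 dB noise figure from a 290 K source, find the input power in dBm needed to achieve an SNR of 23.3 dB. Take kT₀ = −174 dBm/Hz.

−105.0 dBm

Sensitivity = −174 + 10 log₁₀(B) + NF + SNR_min
= −174 + 44.53 + 1.21 + 23.3
= −104.96 dBm → −105.0 dBm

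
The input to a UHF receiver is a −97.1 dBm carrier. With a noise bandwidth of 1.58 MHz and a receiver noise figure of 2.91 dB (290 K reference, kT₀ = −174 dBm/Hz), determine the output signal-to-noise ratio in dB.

12.0 dB

Noise floor: N = −174 + 10 log₁₀(B) + NF
10 log₁₀(1.58×10⁶) = 61.99 dB
N = −174 + 61.99 + 2.91 = −109.10 dBm
SNR = P_sig − N = −97.1 − (−109.10) = 12.00 dB → 12.0 dB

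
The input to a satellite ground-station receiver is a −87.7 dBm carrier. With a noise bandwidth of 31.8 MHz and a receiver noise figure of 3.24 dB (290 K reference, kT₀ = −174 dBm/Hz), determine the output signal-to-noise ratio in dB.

8.0 dB

Noise floor: N = −174 + 10 log₁₀(B) + NF
10 log₁₀(3.18×10⁷) = 75.02 dB
N = −174 + 75.02 + 3.24 = −95.74 dBm
SNR = P_sig − N = −87.7 − (−95.74) = 8.04 dB → 8.0 dB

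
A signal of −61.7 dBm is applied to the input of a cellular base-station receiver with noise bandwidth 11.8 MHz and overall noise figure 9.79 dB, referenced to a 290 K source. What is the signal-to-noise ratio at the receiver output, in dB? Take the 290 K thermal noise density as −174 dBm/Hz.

Noise floor: N = −174 + 10 log₁₀(B) + NF
10 log₁₀(1.18×10⁷) = 70.72 dB
N = −174 + 70.72 + 9.79 = −93.49 dBm
SNR = P_sig − N = −61.7 − (−93.49) = 31.79 dB → 31.8 dB

31.8 dB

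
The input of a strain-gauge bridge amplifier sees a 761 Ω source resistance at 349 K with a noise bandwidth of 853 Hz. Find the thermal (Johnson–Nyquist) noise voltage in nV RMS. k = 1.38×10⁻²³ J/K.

V_n = √(4kTRB)
4kTRB = 4 × 1.38×10⁻²³ × 349 × 7.61×10² × 8.53×10² = 1.25×10⁻¹⁴ V²
V_n = √(1.25×10⁻¹⁴) = 1.12×10⁻⁷ V = 112 nV

112 nV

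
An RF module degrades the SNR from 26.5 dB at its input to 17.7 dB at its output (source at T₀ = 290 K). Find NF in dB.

NF (dB) = SNR_in(dB) − SNR_out(dB) when the source is at T₀
NF = 26.5 − 17.7 = 8.8 dB

8.8 dB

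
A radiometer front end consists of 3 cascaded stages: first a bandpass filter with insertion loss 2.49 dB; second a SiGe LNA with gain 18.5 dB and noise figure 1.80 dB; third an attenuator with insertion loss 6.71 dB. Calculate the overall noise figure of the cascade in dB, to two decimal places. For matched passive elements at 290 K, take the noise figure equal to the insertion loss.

Convert to linear (a loss of L dB is a gain of −L dB): F_i = 10^(NF_i/10), G_i = 10^(G_i,dB/10)
  Stage 1: F_1 = 10^(2.49/10) = 1.774, G_1 = 10^(−2.49/10) = 0.5636
  Stage 2: F_2 = 10^(1.80/10) = 1.514, G_2 = 10^(18.5/10) = 70.79
  Stage 3: F_3 = 10^(6.71/10) = 4.688, G_3 = 10^(−6.71/10) = 0.2133
Friis cascade:
  F = 1.774 + (1.514 − 1)/0.5636 + (4.688 − 1)/39.90 = 2.778
NF = 10 log₁₀(2.778) = 4.44 dB

4.44 dB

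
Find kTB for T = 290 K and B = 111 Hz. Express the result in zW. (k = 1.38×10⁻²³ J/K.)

P_n = kTB = 1.38×10⁻²³ × 290 × 1.11×10² = 4.44×10⁻¹⁹ W = 444 zW

444 zW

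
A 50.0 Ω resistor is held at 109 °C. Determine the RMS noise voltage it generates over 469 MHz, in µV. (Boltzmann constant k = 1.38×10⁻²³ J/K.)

T = 109 °C + 273.15 = 382.15 K
V_n = √(4kTRB)
4kTRB = 4 × 1.38×10⁻²³ × 382.15 × 5.00×10¹ × 4.69×10⁸ = 4.95×10⁻¹⁰ V²
V_n = √(4.95×10⁻¹⁰) = 2.22×10⁻⁵ V = 22.2 µV

22.2 µV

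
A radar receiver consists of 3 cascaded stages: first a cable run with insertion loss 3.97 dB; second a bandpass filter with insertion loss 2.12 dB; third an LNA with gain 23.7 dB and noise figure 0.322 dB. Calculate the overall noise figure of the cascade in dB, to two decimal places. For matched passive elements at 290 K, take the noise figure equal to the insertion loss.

6.41 dB

Convert to linear (a loss of L dB is a gain of −L dB): F_i = 10^(NF_i/10), G_i = 10^(G_i,dB/10)
  Stage 1: F_1 = 10^(3.97/10) = 2.495, G_1 = 10^(−3.97/10) = 0.4009
  Stage 2: F_2 = 10^(2.12/10) = 1.629, G_2 = 10^(−2.12/10) = 0.6138
  Stage 3: F_3 = 10^(0.322/10) = 1.077, G_3 = 10^(23.7/10) = 234.4
Friis cascade:
  F = 2.495 + (1.629 − 1)/0.4009 + (1.077 − 1)/0.2460 = 4.377
NF = 10 log₁₀(4.377) = 6.41 dB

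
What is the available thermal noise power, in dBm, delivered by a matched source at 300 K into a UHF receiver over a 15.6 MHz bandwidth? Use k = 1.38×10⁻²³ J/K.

P_n = kTB = 1.38×10⁻²³ × 300 × 1.56×10⁷ = 6.46×10⁻¹⁴ W
In dBm: 10 log₁₀(6.46×10⁻¹⁴ / 10⁻³) = −101.9 dBm

−101.9 dBm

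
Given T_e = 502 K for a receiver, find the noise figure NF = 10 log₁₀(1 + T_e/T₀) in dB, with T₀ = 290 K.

F = 1 + T_e/T₀ = 1 + 502/290 = 2.73103
NF = 10 log₁₀(2.73103) = 4.36 dB

4.36 dB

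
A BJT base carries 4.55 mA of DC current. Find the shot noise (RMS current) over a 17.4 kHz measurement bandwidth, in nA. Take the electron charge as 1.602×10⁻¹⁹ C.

I_n = √(2qI·B)
2qI·B = 2 × 1.602×10⁻¹⁹ × 4.55×10⁻³ × 1.74×10⁴ = 2.54×10⁻¹⁷ A²
I_n = √(2.54×10⁻¹⁷) = 5.04×10⁻⁹ A = 5.04 nA

5.04 nA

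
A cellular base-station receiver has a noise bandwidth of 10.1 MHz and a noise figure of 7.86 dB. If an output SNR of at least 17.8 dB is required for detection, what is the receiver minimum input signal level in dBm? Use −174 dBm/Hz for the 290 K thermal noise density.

Sensitivity = −174 + 10 log₁₀(B) + NF + SNR_min
= −174 + 70.04 + 7.86 + 17.8
= −78.30 dBm → −78.3 dBm

−78.3 dBm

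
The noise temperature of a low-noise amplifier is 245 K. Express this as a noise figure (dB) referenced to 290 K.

2.66 dB

F = 1 + T_e/T₀ = 1 + 245/290 = 1.84483
NF = 10 log₁₀(1.84483) = 2.66 dB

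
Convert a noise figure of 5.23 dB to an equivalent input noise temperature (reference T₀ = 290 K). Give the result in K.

677 K

F = 10^(5.23/10) = 3.33426
T_e = (F − 1)·T₀ = (3.33426 − 1) × 290 = 677 K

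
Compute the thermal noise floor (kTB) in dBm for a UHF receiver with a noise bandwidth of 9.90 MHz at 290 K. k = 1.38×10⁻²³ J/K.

P_n = kTB = 1.38×10⁻²³ × 290 × 9.90×10⁶ = 3.96×10⁻¹⁴ W
In dBm: 10 log₁₀(3.96×10⁻¹⁴ / 10⁻³) = −104.0 dBm

−104.0 dBm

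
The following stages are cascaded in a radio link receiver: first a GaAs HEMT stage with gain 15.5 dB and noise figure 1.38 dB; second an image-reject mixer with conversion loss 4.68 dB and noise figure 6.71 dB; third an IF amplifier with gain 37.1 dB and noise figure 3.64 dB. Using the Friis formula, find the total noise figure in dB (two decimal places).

Convert to linear (a loss of L dB is a gain of −L dB): F_i = 10^(NF_i/10), G_i = 10^(G_i,dB/10)
  Stage 1: F_1 = 10^(1.38/10) = 1.374, G_1 = 10^(15.5/10) = 35.48
  Stage 2: F_2 = 10^(6.71/10) = 4.688, G_2 = 10^(−4.68/10) = 0.3404
  Stage 3: F_3 = 10^(3.64/10) = 2.312, G_3 = 10^(37.1/10) = 5129
Friis cascade:
  F = 1.374 + (4.688 − 1)/35.48 + (2.312 − 1)/12.08 = 1.587
NF = 10 log₁₀(1.587) = 2.00 dB

2.00 dB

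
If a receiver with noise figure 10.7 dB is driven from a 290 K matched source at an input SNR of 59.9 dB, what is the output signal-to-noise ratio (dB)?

By definition F = SNR_in/SNR_out, so in dB: SNR_out = SNR_in − NF
SNR_out = 59.9 − 10.7 = 49.2 dB

49.2 dB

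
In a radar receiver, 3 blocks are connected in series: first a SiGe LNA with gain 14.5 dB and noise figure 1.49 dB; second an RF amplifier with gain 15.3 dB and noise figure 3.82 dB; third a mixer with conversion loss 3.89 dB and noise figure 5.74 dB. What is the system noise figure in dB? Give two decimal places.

1.65 dB

Convert to linear (a loss of L dB is a gain of −L dB): F_i = 10^(NF_i/10), G_i = 10^(G_i,dB/10)
  Stage 1: F_1 = 10^(1.49/10) = 1.409, G_1 = 10^(14.5/10) = 28.18
  Stage 2: F_2 = 10^(3.82/10) = 2.410, G_2 = 10^(15.3/10) = 33.88
  Stage 3: F_3 = 10^(5.74/10) = 3.750, G_3 = 10^(−3.89/10) = 0.4083
Friis cascade:
  F = 1.409 + (2.410 − 1)/28.18 + (3.750 − 1)/955.0 = 1.462
NF = 10 log₁₀(1.462) = 1.65 dB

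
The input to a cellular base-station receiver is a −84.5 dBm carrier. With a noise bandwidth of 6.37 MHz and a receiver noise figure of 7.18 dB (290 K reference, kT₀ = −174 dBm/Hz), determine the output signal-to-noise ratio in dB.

Noise floor: N = −174 + 10 log₁₀(B) + NF
10 log₁₀(6.37×10⁶) = 68.04 dB
N = −174 + 68.04 + 7.18 = −98.78 dBm
SNR = P_sig − N = −84.5 − (−98.78) = 14.28 dB → 14.3 dB

14.3 dB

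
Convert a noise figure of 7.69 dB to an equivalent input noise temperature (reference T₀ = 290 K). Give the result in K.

1414 K

F = 10^(7.69/10) = 5.87489
T_e = (F − 1)·T₀ = (5.87489 − 1) × 290 = 1414 K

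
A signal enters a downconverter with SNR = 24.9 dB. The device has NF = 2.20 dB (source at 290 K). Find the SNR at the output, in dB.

22.70 dB

By definition F = SNR_in/SNR_out, so in dB: SNR_out = SNR_in − NF
SNR_out = 24.9 − 2.20 = 22.70 dB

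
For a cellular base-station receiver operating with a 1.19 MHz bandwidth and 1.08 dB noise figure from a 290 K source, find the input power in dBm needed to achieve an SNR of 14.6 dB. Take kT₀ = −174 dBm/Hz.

−97.6 dBm

Sensitivity = −174 + 10 log₁₀(B) + NF + SNR_min
= −174 + 60.76 + 1.08 + 14.6
= −97.56 dBm → −97.6 dBm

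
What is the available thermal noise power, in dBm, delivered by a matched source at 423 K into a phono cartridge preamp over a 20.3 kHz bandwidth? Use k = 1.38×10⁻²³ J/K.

P_n = kTB = 1.38×10⁻²³ × 423 × 2.03×10⁴ = 1.18×10⁻¹⁶ W
In dBm: 10 log₁₀(1.18×10⁻¹⁶ / 10⁻³) = −129.3 dBm

−129.3 dBm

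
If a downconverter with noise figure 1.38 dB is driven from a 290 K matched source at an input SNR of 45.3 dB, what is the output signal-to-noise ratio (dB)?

43.92 dB

By definition F = SNR_in/SNR_out, so in dB: SNR_out = SNR_in − NF
SNR_out = 45.3 − 1.38 = 43.92 dB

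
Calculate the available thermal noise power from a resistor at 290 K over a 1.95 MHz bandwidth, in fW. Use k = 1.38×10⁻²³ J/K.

7.80 fW

P_n = kTB = 1.38×10⁻²³ × 290 × 1.95×10⁶ = 7.80×10⁻¹⁵ W = 7.80 fW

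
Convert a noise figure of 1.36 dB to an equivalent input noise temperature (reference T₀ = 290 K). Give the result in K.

F = 10^(1.36/10) = 1.36773
T_e = (F − 1)·T₀ = (1.36773 − 1) × 290 = 107 K

107 K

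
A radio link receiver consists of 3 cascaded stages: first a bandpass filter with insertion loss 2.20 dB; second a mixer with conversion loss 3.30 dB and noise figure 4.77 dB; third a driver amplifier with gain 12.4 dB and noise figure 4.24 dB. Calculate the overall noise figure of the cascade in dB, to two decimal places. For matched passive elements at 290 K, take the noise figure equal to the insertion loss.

10.35 dB

Convert to linear (a loss of L dB is a gain of −L dB): F_i = 10^(NF_i/10), G_i = 10^(G_i,dB/10)
  Stage 1: F_1 = 10^(2.20/10) = 1.660, G_1 = 10^(−2.20/10) = 0.6026
  Stage 2: F_2 = 10^(4.77/10) = 2.999, G_2 = 10^(−3.30/10) = 0.4677
  Stage 3: F_3 = 10^(4.24/10) = 2.655, G_3 = 10^(12.4/10) = 17.38
Friis cascade:
  F = 1.660 + (2.999 − 1)/0.6026 + (2.655 − 1)/0.2818 = 10.85
NF = 10 log₁₀(10.85) = 10.35 dB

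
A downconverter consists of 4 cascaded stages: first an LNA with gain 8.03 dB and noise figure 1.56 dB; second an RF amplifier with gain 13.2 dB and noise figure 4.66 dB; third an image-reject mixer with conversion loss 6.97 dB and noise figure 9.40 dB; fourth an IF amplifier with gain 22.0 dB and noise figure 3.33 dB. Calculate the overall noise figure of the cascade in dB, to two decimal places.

2.64 dB

Convert to linear (a loss of L dB is a gain of −L dB): F_i = 10^(NF_i/10), G_i = 10^(G_i,dB/10)
  Stage 1: F_1 = 10^(1.56/10) = 1.432, G_1 = 10^(8.03/10) = 6.353
  Stage 2: F_2 = 10^(4.66/10) = 2.924, G_2 = 10^(13.2/10) = 20.89
  Stage 3: F_3 = 10^(9.40/10) = 8.710, G_3 = 10^(−6.97/10) = 0.2009
  Stage 4: F_4 = 10^(3.33/10) = 2.153, G_4 = 10^(22.0/10) = 158.5
Friis cascade:
  F = 1.432 + (2.924 − 1)/6.353 + (8.710 − 1)/132.7 + (2.153 − 1)/26.67 = 1.836
NF = 10 log₁₀(1.836) = 2.64 dB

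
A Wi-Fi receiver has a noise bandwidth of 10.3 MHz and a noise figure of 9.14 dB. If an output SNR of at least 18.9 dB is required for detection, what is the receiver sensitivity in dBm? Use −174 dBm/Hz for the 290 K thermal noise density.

Sensitivity = −174 + 10 log₁₀(B) + NF + SNR_min
= −174 + 70.13 + 9.14 + 18.9
= −75.83 dBm → −75.8 dBm

−75.8 dBm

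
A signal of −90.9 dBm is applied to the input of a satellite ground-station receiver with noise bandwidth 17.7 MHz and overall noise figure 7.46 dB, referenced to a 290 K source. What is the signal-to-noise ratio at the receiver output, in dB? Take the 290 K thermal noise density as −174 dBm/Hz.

3.2 dB

Noise floor: N = −174 + 10 log₁₀(B) + NF
10 log₁₀(1.77×10⁷) = 72.48 dB
N = −174 + 72.48 + 7.46 = −94.06 dBm
SNR = P_sig − N = −90.9 − (−94.06) = 3.16 dB → 3.2 dB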